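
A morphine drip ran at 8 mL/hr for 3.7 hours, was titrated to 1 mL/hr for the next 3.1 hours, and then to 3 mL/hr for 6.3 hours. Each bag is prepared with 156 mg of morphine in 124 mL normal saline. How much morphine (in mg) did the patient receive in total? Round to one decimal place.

64.9 mg

Concentration = 156 mg ÷ 124 mL = 1.258065 mg/mL
Stage 1: 8 mL/hr × 3.7 hr = 29.6 mL → 29.6 mL × 1.258065 mg/mL = 37.23871 mg
Stage 2: 1 mL/hr × 3.1 hr = 3.1 mL → 3.1 mL × 1.258065 mg/mL = 3.9 mg
Stage 3: 3 mL/hr × 6.3 hr = 18.9 mL → 18.9 mL × 1.258065 mg/mL = 23.77742 mg
Total = 37.23871 + 3.9 + 23.77742 = 64.91613 mg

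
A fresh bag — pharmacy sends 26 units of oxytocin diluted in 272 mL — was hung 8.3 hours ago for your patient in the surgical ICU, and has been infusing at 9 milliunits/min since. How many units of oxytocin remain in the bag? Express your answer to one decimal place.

21.5 units

9 milliunits/min × 60 min/hr = 540 milliunits/hr
Concentration = 26 units ÷ 272 mL = 0.09558824 units/mL = 95.58824 milliunits/mL
Rate = 540 milliunits/hr ÷ 95.58824 milliunits/mL = 5.649231 mL/hr
Volume infused = 5.649231 mL/hr × 8.3 hr = 46.88862 mL
Volume remaining = 272 − 46.88862 = 225.1114 mL
Drug remaining = 225.1114 mL × 95.58824 milliunits/mL = 21518 milliunits = 21.518 units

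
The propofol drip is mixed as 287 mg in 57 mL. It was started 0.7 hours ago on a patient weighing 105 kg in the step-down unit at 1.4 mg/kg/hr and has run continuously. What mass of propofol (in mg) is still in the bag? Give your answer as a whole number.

184 mg

Dose = 1.4 mg/kg/hr × 105 kg = 147 mg/hr
Concentration = 287 mg ÷ 57 mL = 5.035088 mg/mL
Rate = 147 mg/hr ÷ 5.035088 mg/mL = 29.19512 mL/hr
Volume infused = 29.19512 mL/hr × 0.7 hr = 20.43659 mL
Volume remaining = 57 − 20.43659 = 36.56341 mL
Drug remaining = 36.56341 mL × 5.035088 mg/mL = 184.1 mg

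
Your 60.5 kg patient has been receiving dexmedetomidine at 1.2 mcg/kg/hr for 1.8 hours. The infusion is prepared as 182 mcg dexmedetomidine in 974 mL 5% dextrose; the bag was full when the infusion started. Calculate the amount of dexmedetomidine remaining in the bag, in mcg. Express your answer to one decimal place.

51.3 mcg

Dose = 1.2 mcg/kg/hr × 60.5 kg = 72.6 mcg/hr
Concentration = 182 mcg ÷ 974 mL = 0.1868583 mcg/mL
Rate = 72.6 mcg/hr ÷ 0.1868583 mcg/mL = 388.5297 mL/hr
Volume infused = 388.5297 mL/hr × 1.8 hr = 699.3534 mL
Volume remaining = 974 − 699.3534 = 274.6466 mL
Drug remaining = 274.6466 mL × 0.1868583 mcg/mL = 51.32 mcg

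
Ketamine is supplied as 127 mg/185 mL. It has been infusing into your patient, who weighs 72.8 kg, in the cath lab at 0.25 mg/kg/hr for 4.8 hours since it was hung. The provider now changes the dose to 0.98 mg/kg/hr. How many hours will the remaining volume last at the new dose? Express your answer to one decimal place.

0.6 hours

Initial rate:
Dose = 0.25 mg/kg/hr × 72.8 kg = 18.2 mg/hr
Concentration = 127 mg ÷ 185 mL = 0.6864865 mg/mL
Rate = 18.2 mg/hr ÷ 0.6864865 mg/mL = 26.51181 mL/hr
Volume infused so far = 26.51181 mL/hr × 4.8 hr = 127.2567 mL
Volume remaining = 185 − 127.2567 = 57.74331 mL
New rate:
Dose = 0.98 mg/kg/hr × 72.8 kg = 71.344 mg/hr
Rate = 71.344 mg/hr ÷ 0.6864865 mg/mL = 103.9263 mL/hr
Time remaining = 57.74331 mL ÷ 103.9263 mL/hr = 0.5556179 hr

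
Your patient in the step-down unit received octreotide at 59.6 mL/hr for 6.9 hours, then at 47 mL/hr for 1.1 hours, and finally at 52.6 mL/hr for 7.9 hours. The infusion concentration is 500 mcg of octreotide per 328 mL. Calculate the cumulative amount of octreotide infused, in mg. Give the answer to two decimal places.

Concentration = 500 mcg ÷ 328 mL = 1.52439 mcg/mL
Stage 1: 59.6 mL/hr × 6.9 hr = 411.24 mL → 411.24 mL × 1.52439 mcg/mL = 626.8902 mcg
Stage 2: 47 mL/hr × 1.1 hr = 51.7 mL → 51.7 mL × 1.52439 mcg/mL = 78.81098 mcg
Stage 3: 52.6 mL/hr × 7.9 hr = 415.54 mL → 415.54 mL × 1.52439 mcg/mL = 633.4451 mcg
Total = 626.8902 + 78.81098 + 633.4451 = 1339.146 mcg = 1.339146 mg

1.34 mg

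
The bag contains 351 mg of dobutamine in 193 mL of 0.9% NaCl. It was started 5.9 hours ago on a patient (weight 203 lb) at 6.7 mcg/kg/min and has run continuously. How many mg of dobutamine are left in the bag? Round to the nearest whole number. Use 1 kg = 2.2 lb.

Weight = 203 lb ÷ 2.2 lb/kg = 92.27273 kg
Dose = 6.7 mcg/kg/min × 92.27273 kg = 618.2273 mcg/min
618.2273 mcg/min × 60 min/hr = 37093.64 mcg/hr
Concentration = 351 mg ÷ 193 mL = 1.818653 mg/mL = 1818.653 mcg/mL
Rate = 37093.64 mcg/hr ÷ 1818.653 mcg/mL = 20.39622 mL/hr
Volume infused = 20.39622 mL/hr × 5.9 hr = 120.3377 mL
Volume remaining = 193 − 120.3377 = 72.66233 mL
Drug remaining = 72.66233 mL × 1818.653 mcg/mL = 132147.5 mcg = 132.1475 mg

132 mg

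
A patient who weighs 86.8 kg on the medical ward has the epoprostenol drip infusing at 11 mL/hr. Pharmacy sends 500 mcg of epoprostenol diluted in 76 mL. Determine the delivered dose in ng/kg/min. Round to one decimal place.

13.9 ng/kg/min

Concentration = 500 mcg ÷ 76 mL = 6.578947 mcg/mL = 6578.947 ng/mL
Drug rate = 11 mL/hr × 6578.947 ng/mL = 72368.42 ng/hr
72368.42 ng/hr ÷ 60 min/hr = 1206.14 ng/min
1206.14 ng/min ÷ 86.8 kg = 13.89563 ng/kg/min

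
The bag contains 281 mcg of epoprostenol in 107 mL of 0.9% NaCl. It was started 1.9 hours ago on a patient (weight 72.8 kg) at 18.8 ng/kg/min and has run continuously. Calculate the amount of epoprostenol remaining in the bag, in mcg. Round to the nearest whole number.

125 mcg

Dose = 18.8 ng/kg/min × 72.8 kg = 1368.64 ng/min
1368.64 ng/min × 60 min/hr = 82118.4 ng/hr
Concentration = 281 mcg ÷ 107 mL = 2.626168 mcg/mL = 2626.168 ng/mL
Rate = 82118.4 ng/hr ÷ 2626.168 ng/mL = 31.26928 mL/hr
Volume infused = 31.26928 mL/hr × 1.9 hr = 59.41164 mL
Volume remaining = 107 − 59.41164 = 47.58836 mL
Drug remaining = 47.58836 mL × 2626.168 ng/mL = 124975 ng = 124.975 mcg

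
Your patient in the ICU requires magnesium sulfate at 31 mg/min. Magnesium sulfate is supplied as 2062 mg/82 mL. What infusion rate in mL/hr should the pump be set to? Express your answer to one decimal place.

74.0 mL/hr

31 mg/min × 60 min/hr = 1860 mg/hr
Concentration = 2062 mg ÷ 82 mL = 25.14634 mg/mL
Rate = 1860 mg/hr ÷ 25.14634 mg/mL = 73.96702 mL/hr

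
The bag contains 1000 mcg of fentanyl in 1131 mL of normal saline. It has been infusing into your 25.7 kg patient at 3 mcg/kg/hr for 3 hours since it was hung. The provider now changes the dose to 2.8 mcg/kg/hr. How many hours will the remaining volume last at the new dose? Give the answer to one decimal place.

10.7 hours

Initial rate:
Dose = 3 mcg/kg/hr × 25.7 kg = 77.1 mcg/hr
Concentration = 1000 mcg ÷ 1131 mL = 0.8841733 mcg/mL
Rate = 77.1 mcg/hr ÷ 0.8841733 mcg/mL = 87.2001 mL/hr
Volume infused so far = 87.2001 mL/hr × 3 hr = 261.6003 mL
Volume remaining = 1131 − 261.6003 = 869.3997 mL
New rate:
Dose = 2.8 mcg/kg/hr × 25.7 kg = 71.96 mcg/hr
Rate = 71.96 mcg/hr ÷ 0.8841733 mcg/mL = 81.38676 mL/hr
Time remaining = 869.3997 mL ÷ 81.38676 mL/hr = 10.68232 hr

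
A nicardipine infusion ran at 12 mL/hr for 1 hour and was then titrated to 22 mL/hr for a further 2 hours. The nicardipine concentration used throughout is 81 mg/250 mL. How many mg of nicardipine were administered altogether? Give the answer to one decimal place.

18.1 mg

Concentration = 81 mg ÷ 250 mL = 0.324 mg/mL
Stage 1: 12 mL/hr × 1 hr = 12 mL → 12 mL × 0.324 mg/mL = 3.888 mg
Stage 2: 22 mL/hr × 2 hr = 44 mL → 44 mL × 0.324 mg/mL = 14.256 mg
Total = 3.888 + 14.256 = 18.144 mg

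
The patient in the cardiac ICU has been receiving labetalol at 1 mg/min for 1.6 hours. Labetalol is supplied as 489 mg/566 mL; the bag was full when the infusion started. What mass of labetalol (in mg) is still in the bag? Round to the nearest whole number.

393 mg

1 mg/min × 60 min/hr = 60 mg/hr
Concentration = 489 mg ÷ 566 mL = 0.8639576 mg/mL
Rate = 60 mg/hr ÷ 0.8639576 mg/mL = 69.44785 mL/hr
Volume infused = 69.44785 mL/hr × 1.6 hr = 111.1166 mL
Volume remaining = 566 − 111.1166 = 454.8834 mL
Drug remaining = 454.8834 mL × 0.8639576 mg/mL = 393 mg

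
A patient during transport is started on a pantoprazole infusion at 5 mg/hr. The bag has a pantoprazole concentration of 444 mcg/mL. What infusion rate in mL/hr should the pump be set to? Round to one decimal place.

11.3 mL/hr

Concentration = 444 mcg/mL = 0.444 mg/mL
Rate = 5 mg/hr ÷ 0.444 mg/mL = 11.26126 mL/hr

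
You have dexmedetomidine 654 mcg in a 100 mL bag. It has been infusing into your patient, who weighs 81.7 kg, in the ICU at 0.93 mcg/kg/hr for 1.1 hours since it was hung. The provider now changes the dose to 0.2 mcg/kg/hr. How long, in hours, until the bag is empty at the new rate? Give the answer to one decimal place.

34.9 hours

Initial rate:
Dose = 0.93 mcg/kg/hr × 81.7 kg = 75.981 mcg/hr
Concentration = 654 mcg ÷ 100 mL = 6.54 mcg/mL
Rate = 75.981 mcg/hr ÷ 6.54 mcg/mL = 11.61789 mL/hr
Volume infused so far = 11.61789 mL/hr × 1.1 hr = 12.77968 mL
Volume remaining = 100 − 12.77968 = 87.22032 mL
New rate:
Dose = 0.2 mcg/kg/hr × 81.7 kg = 16.34 mcg/hr
Rate = 16.34 mcg/hr ÷ 6.54 mcg/mL = 2.498471 mL/hr
Time remaining = 87.22032 mL ÷ 2.498471 mL/hr = 34.90948 hr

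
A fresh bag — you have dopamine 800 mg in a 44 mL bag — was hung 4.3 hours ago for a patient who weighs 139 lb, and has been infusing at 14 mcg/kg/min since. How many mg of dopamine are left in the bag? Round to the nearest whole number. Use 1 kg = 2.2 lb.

572 mg

Weight = 139 lb ÷ 2.2 lb/kg = 63.18182 kg
Dose = 14 mcg/kg/min × 63.18182 kg = 884.5455 mcg/min
884.5455 mcg/min × 60 min/hr = 53072.73 mcg/hr
Concentration = 800 mg ÷ 44 mL = 18.18182 mg/mL = 18181.82 mcg/mL
Rate = 53072.73 mcg/hr ÷ 18181.82 mcg/mL = 2.919 mL/hr
Volume infused = 2.919 mL/hr × 4.3 hr = 12.5517 mL
Volume remaining = 44 − 12.5517 = 31.4483 mL
Drug remaining = 31.4483 mL × 18181.82 mcg/mL = 571787.3 mcg = 571.7873 mg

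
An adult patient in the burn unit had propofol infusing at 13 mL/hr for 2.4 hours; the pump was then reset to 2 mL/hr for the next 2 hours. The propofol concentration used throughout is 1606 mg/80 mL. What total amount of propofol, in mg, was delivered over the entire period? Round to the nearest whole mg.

707 mg

Concentration = 1606 mg ÷ 80 mL = 20.075 mg/mL
Stage 1: 13 mL/hr × 2.4 hr = 31.2 mL → 31.2 mL × 20.075 mg/mL = 626.34 mg
Stage 2: 2 mL/hr × 2 hr = 4 mL → 4 mL × 20.075 mg/mL = 80.3 mg
Total = 626.34 + 80.3 = 706.64 mg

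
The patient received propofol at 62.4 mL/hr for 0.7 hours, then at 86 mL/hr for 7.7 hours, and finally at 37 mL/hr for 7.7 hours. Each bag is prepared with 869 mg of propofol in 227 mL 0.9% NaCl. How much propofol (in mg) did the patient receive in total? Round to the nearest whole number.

Concentration = 869 mg ÷ 227 mL = 3.828194 mg/mL
Stage 1: 62.4 mL/hr × 0.7 hr = 43.68 mL → 43.68 mL × 3.828194 mg/mL = 167.2155 mg
Stage 2: 86 mL/hr × 7.7 hr = 662.2 mL → 662.2 mL × 3.828194 mg/mL = 2535.03 mg
Stage 3: 37 mL/hr × 7.7 hr = 284.9 mL → 284.9 mL × 3.828194 mg/mL = 1090.652 mg
Total = 167.2155 + 2535.03 + 1090.652 = 3792.898 mg

3793 mg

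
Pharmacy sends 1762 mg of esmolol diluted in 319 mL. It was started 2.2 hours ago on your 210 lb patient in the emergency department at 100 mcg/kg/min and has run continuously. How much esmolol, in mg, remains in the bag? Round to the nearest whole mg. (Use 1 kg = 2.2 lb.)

Weight = 210 lb ÷ 2.2 lb/kg = 95.45455 kg
Dose = 100 mcg/kg/min × 95.45455 kg = 9545.455 mcg/min
9545.455 mcg/min × 60 min/hr = 572727.3 mcg/hr
Concentration = 1762 mg ÷ 319 mL = 5.523511 mg/mL = 5523.511 mcg/mL
Rate = 572727.3 mcg/hr ÷ 5523.511 mcg/mL = 103.689 mL/hr
Volume infused = 103.689 mL/hr × 2.2 hr = 228.1158 mL
Volume remaining = 319 − 228.1158 = 90.88422 mL
Drug remaining = 90.88422 mL × 5523.511 mcg/mL = 502000 mcg = 502 mg

502 mg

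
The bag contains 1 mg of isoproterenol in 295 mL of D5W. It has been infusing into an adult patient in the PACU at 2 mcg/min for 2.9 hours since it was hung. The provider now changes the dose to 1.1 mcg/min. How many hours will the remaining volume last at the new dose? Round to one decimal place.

Initial rate:
2 mcg/min × 60 min/hr = 120 mcg/hr
Concentration = 1 mg ÷ 295 mL = 0.003389831 mg/mL = 3.389831 mcg/mL
Rate = 120 mcg/hr ÷ 3.389831 mcg/mL = 35.4 mL/hr
Volume infused so far = 35.4 mL/hr × 2.9 hr = 102.66 mL
Volume remaining = 295 − 102.66 = 192.34 mL
New rate:
1.1 mcg/min × 60 min/hr = 66 mcg/hr
Rate = 66 mcg/hr ÷ 3.389831 mcg/mL = 19.47 mL/hr
Time remaining = 192.34 mL ÷ 19.47 mL/hr = 9.878788 hr

9.9 hours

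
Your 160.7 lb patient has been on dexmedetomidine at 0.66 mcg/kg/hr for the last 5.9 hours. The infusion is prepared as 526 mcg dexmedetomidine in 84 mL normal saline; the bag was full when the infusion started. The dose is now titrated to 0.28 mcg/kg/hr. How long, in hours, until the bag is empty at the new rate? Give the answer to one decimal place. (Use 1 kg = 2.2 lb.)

Initial rate:
Weight = 160.7 lb ÷ 2.2 lb/kg = 73.04545 kg
Dose = 0.66 mcg/kg/hr × 73.04545 kg = 48.21 mcg/hr
Concentration = 526 mcg ÷ 84 mL = 6.261905 mcg/mL
Rate = 48.21 mcg/hr ÷ 6.261905 mcg/mL = 7.698935 mL/hr
Volume infused so far = 7.698935 mL/hr × 5.9 hr = 45.42372 mL
Volume remaining = 84 − 45.42372 = 38.57628 mL
New rate:
Dose = 0.28 mcg/kg/hr × 73.04545 kg = 20.45273 mcg/hr
Rate = 20.45273 mcg/hr ÷ 6.261905 mcg/mL = 3.266215 mL/hr
Time remaining = 38.57628 mL ÷ 3.266215 mL/hr = 11.8107 hr

11.8 hours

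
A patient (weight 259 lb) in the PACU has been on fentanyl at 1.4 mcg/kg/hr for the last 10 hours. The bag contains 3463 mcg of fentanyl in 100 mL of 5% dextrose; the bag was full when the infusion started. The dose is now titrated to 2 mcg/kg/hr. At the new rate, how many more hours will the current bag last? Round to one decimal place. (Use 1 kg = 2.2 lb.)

7.7 hours

Initial rate:
Weight = 259 lb ÷ 2.2 lb/kg = 117.7273 kg
Dose = 1.4 mcg/kg/hr × 117.7273 kg = 164.8182 mcg/hr
Concentration = 3463 mcg ÷ 100 mL = 34.63 mcg/mL
Rate = 164.8182 mcg/hr ÷ 34.63 mcg/mL = 4.759405 mL/hr
Volume infused so far = 4.759405 mL/hr × 10 hr = 47.59405 mL
Volume remaining = 100 − 47.59405 = 52.40595 mL
New rate:
Dose = 2 mcg/kg/hr × 117.7273 kg = 235.4545 mcg/hr
Rate = 235.4545 mcg/hr ÷ 34.63 mcg/mL = 6.799149 mL/hr
Time remaining = 52.40595 mL ÷ 6.799149 mL/hr = 7.707722 hr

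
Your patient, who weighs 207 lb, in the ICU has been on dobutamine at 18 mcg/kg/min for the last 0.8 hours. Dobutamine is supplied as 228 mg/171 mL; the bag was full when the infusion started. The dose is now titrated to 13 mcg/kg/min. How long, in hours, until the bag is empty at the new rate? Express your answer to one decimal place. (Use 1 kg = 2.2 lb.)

Initial rate:
Weight = 207 lb ÷ 2.2 lb/kg = 94.09091 kg
Dose = 18 mcg/kg/min × 94.09091 kg = 1693.636 mcg/min
1693.636 mcg/min × 60 min/hr = 101618.2 mcg/hr
Concentration = 228 mg ÷ 171 mL = 1.333333 mg/mL = 1333.333 mcg/mL
Rate = 101618.2 mcg/hr ÷ 1333.333 mcg/mL = 76.21364 mL/hr
Volume infused so far = 76.21364 mL/hr × 0.8 hr = 60.97091 mL
Volume remaining = 171 − 60.97091 = 110.0291 mL
New rate:
Dose = 13 mcg/kg/min × 94.09091 kg = 1223.182 mcg/min
1223.182 mcg/min × 60 min/hr = 73390.91 mcg/hr
Rate = 73390.91 mcg/hr ÷ 1333.333 mcg/mL = 55.04318 mL/hr
Time remaining = 110.0291 mL ÷ 55.04318 mL/hr = 1.998959 hr

2.0 hours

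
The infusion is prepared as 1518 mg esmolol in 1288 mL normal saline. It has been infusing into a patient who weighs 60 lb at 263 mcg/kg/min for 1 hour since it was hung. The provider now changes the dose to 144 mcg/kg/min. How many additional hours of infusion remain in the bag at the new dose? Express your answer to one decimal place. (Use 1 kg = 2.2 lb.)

4.6 hours

Initial rate:
Weight = 60 lb ÷ 2.2 lb/kg = 27.27273 kg
Dose = 263 mcg/kg/min × 27.27273 kg = 7172.727 mcg/min
7172.727 mcg/min × 60 min/hr = 430363.6 mcg/hr
Concentration = 1518 mg ÷ 1288 mL = 1.178571 mg/mL = 1178.571 mcg/mL
Rate = 430363.6 mcg/hr ÷ 1178.571 mcg/mL = 365.157 mL/hr
Volume infused so far = 365.157 mL/hr × 1 hr = 365.157 mL
Volume remaining = 1288 − 365.157 = 922.843 mL
New rate:
Dose = 144 mcg/kg/min × 27.27273 kg = 3927.273 mcg/min
3927.273 mcg/min × 60 min/hr = 235636.4 mcg/hr
Rate = 235636.4 mcg/hr ÷ 1178.571 mcg/mL = 199.9339 mL/hr
Time remaining = 922.843 mL ÷ 199.9339 mL/hr = 4.615741 hr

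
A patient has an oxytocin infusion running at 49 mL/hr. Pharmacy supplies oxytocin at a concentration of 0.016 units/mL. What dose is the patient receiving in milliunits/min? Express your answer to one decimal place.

Concentration = 0.016 units/mL = 16 milliunits/mL
Drug rate = 49 mL/hr × 16 milliunits/mL = 784 milliunits/hr
784 milliunits/hr ÷ 60 min/hr = 13.06667 milliunits/min

13.1 milliunits/min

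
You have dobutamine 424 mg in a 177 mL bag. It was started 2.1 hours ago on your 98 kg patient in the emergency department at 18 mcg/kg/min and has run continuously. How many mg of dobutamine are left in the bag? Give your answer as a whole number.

Dose = 18 mcg/kg/min × 98 kg = 1764 mcg/min
1764 mcg/min × 60 min/hr = 105840 mcg/hr
Concentration = 424 mg ÷ 177 mL = 2.39548 mg/mL = 2395.48 mcg/mL
Rate = 105840 mcg/hr ÷ 2395.48 mcg/mL = 44.18321 mL/hr
Volume infused = 44.18321 mL/hr × 2.1 hr = 92.78474 mL
Volume remaining = 177 − 92.78474 = 84.21526 mL
Drug remaining = 84.21526 mL × 2395.48 mcg/mL = 201736 mcg = 201.736 mg

202 mg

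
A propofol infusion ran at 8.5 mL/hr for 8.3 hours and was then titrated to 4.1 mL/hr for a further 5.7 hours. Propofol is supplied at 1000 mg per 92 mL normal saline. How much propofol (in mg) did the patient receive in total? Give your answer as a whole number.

1021 mg

Concentration = 1000 mg ÷ 92 mL = 10.86957 mg/mL
Stage 1: 8.5 mL/hr × 8.3 hr = 70.55 mL → 70.55 mL × 10.86957 mg/mL = 766.8478 mg
Stage 2: 4.1 mL/hr × 5.7 hr = 23.37 mL → 23.37 mL × 10.86957 mg/mL = 254.0217 mg
Total = 766.8478 + 254.0217 = 1020.87 mg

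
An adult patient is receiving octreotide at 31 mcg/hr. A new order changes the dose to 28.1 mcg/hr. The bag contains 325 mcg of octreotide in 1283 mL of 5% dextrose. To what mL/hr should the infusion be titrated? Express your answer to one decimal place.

Concentration = 325 mcg ÷ 1283 mL = 0.2533125 mcg/mL
Rate = 28.1 mcg/hr ÷ 0.2533125 mcg/mL = 110.9302 mL/hr

110.9 mL/hr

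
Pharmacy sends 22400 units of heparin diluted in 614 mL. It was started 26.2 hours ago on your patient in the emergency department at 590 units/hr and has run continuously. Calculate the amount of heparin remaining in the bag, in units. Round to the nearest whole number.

6942 units

Concentration = 22400 units ÷ 614 mL = 36.48208 units/mL
Rate = 590 units/hr ÷ 36.48208 units/mL = 16.17232 mL/hr
Volume infused = 16.17232 mL/hr × 26.2 hr = 423.7148 mL
Volume remaining = 614 − 423.7148 = 190.2852 mL
Drug remaining = 190.2852 mL × 36.48208 units/mL = 6942 units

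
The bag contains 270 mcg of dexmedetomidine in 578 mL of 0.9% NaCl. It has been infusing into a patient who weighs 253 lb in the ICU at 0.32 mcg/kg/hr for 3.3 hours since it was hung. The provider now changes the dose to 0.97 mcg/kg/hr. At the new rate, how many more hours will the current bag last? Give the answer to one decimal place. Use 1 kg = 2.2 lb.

Initial rate:
Weight = 253 lb ÷ 2.2 lb/kg = 115 kg
Dose = 0.32 mcg/kg/hr × 115 kg = 36.8 mcg/hr
Concentration = 270 mcg ÷ 578 mL = 0.467128 mcg/mL
Rate = 36.8 mcg/hr ÷ 0.467128 mcg/mL = 78.77926 mL/hr
Volume infused so far = 78.77926 mL/hr × 3.3 hr = 259.9716 mL
Volume remaining = 578 − 259.9716 = 318.0284 mL
New rate:
Dose = 0.97 mcg/kg/hr × 115 kg = 111.55 mcg/hr
Rate = 111.55 mcg/hr ÷ 0.467128 mcg/mL = 238.7996 mL/hr
Time remaining = 318.0284 mL ÷ 238.7996 mL/hr = 1.331779 hr

1.3 hours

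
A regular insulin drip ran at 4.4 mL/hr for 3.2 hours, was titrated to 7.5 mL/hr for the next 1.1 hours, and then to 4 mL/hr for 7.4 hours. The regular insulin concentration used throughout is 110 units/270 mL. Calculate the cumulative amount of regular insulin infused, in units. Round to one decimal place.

Concentration = 110 units ÷ 270 mL = 0.4074074 units/mL
Stage 1: 4.4 mL/hr × 3.2 hr = 14.08 mL → 14.08 mL × 0.4074074 units/mL = 5.736296 units
Stage 2: 7.5 mL/hr × 1.1 hr = 8.25 mL → 8.25 mL × 0.4074074 units/mL = 3.361111 units
Stage 3: 4 mL/hr × 7.4 hr = 29.6 mL → 29.6 mL × 0.4074074 units/mL = 12.05926 units
Total = 5.736296 + 3.361111 + 12.05926 = 21.15667 units

21.2 units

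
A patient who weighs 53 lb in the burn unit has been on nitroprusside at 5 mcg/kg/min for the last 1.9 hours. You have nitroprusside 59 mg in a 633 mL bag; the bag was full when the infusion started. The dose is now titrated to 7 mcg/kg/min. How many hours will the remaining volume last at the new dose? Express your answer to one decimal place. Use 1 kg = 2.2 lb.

4.5 hours

Initial rate:
Weight = 53 lb ÷ 2.2 lb/kg = 24.09091 kg
Dose = 5 mcg/kg/min × 24.09091 kg = 120.4545 mcg/min
120.4545 mcg/min × 60 min/hr = 7227.273 mcg/hr
Concentration = 59 mg ÷ 633 mL = 0.09320695 mg/mL = 93.20695 mcg/mL
Rate = 7227.273 mcg/hr ÷ 93.20695 mcg/mL = 77.54006 mL/hr
Volume infused so far = 77.54006 mL/hr × 1.9 hr = 147.3261 mL
Volume remaining = 633 − 147.3261 = 485.6739 mL
New rate:
Dose = 7 mcg/kg/min × 24.09091 kg = 168.6364 mcg/min
168.6364 mcg/min × 60 min/hr = 10118.18 mcg/hr
Rate = 10118.18 mcg/hr ÷ 93.20695 mcg/mL = 108.5561 mL/hr
Time remaining = 485.6739 mL ÷ 108.5561 mL/hr = 4.473944 hr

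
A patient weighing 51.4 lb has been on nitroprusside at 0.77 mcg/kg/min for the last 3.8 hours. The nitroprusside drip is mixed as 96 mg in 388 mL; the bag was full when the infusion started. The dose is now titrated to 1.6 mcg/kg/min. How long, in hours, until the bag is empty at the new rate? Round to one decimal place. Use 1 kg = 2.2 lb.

Initial rate:
Weight = 51.4 lb ÷ 2.2 lb/kg = 23.36364 kg
Dose = 0.77 mcg/kg/min × 23.36364 kg = 17.99 mcg/min
17.99 mcg/min × 60 min/hr = 1079.4 mcg/hr
Concentration = 96 mg ÷ 388 mL = 0.2474227 mg/mL = 247.4227 mcg/mL
Rate = 1079.4 mcg/hr ÷ 247.4227 mcg/mL = 4.362575 mL/hr
Volume infused so far = 4.362575 mL/hr × 3.8 hr = 16.57778 mL
Volume remaining = 388 − 16.57778 = 371.4222 mL
New rate:
Dose = 1.6 mcg/kg/min × 23.36364 kg = 37.38182 mcg/min
37.38182 mcg/min × 60 min/hr = 2242.909 mcg/hr
Rate = 2242.909 mcg/hr ÷ 247.4227 mcg/mL = 9.065091 mL/hr
Time remaining = 371.4222 mL ÷ 9.065091 mL/hr = 40.97281 hr

41.0 hours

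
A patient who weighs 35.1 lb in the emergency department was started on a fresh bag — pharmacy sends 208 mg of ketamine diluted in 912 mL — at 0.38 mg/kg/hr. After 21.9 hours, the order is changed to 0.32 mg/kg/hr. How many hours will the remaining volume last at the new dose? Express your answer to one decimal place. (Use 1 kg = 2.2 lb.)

14.7 hours

Initial rate:
Weight = 35.1 lb ÷ 2.2 lb/kg = 15.95455 kg
Dose = 0.38 mg/kg/hr × 15.95455 kg = 6.062727 mg/hr
Concentration = 208 mg ÷ 912 mL = 0.2280702 mg/mL
Rate = 6.062727 mg/hr ÷ 0.2280702 mg/mL = 26.58273 mL/hr
Volume infused so far = 26.58273 mL/hr × 21.9 hr = 582.1617 mL
Volume remaining = 912 − 582.1617 = 329.8383 mL
New rate:
Dose = 0.32 mg/kg/hr × 15.95455 kg = 5.105455 mg/hr
Rate = 5.105455 mg/hr ÷ 0.2280702 mg/mL = 22.38545 mL/hr
Time remaining = 329.8383 mL ÷ 22.38545 mL/hr = 14.73449 hr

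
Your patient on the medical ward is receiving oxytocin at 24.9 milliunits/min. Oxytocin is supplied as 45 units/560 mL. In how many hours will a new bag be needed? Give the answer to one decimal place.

30.1 hours

24.9 milliunits/min × 60 min/hr = 1494 milliunits/hr
Concentration = 45 units ÷ 560 mL = 0.08035714 units/mL = 80.35714 milliunits/mL
Rate = 1494 milliunits/hr ÷ 80.35714 milliunits/mL = 18.592 mL/hr
Duration = 560 mL ÷ 18.592 mL/hr = 30.12048 hr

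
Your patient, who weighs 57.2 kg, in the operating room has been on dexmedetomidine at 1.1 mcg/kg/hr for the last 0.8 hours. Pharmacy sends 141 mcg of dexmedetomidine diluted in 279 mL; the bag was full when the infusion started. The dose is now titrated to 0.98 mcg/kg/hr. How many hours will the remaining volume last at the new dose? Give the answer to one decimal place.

Initial rate:
Dose = 1.1 mcg/kg/hr × 57.2 kg = 62.92 mcg/hr
Concentration = 141 mcg ÷ 279 mL = 0.5053763 mcg/mL
Rate = 62.92 mcg/hr ÷ 0.5053763 mcg/mL = 124.5013 mL/hr
Volume infused so far = 124.5013 mL/hr × 0.8 hr = 99.60102 mL
Volume remaining = 279 − 99.60102 = 179.399 mL
New rate:
Dose = 0.98 mcg/kg/hr × 57.2 kg = 56.056 mcg/hr
Rate = 56.056 mcg/hr ÷ 0.5053763 mcg/mL = 110.9193 mL/hr
Time remaining = 179.399 mL ÷ 110.9193 mL/hr = 1.617383 hr

1.6 hours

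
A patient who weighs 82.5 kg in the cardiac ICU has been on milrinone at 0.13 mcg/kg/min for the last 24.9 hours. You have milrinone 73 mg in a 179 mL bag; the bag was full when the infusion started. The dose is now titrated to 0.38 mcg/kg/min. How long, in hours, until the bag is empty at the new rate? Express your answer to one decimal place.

Initial rate:
Dose = 0.13 mcg/kg/min × 82.5 kg = 10.725 mcg/min
10.725 mcg/min × 60 min/hr = 643.5 mcg/hr
Concentration = 73 mg ÷ 179 mL = 0.4078212 mg/mL = 407.8212 mcg/mL
Rate = 643.5 mcg/hr ÷ 407.8212 mcg/mL = 1.577897 mL/hr
Volume infused so far = 1.577897 mL/hr × 24.9 hr = 39.28964 mL
Volume remaining = 179 − 39.28964 = 139.7104 mL
New rate:
Dose = 0.38 mcg/kg/min × 82.5 kg = 31.35 mcg/min
31.35 mcg/min × 60 min/hr = 1881 mcg/hr
Rate = 1881 mcg/hr ÷ 407.8212 mcg/mL = 4.612315 mL/hr
Time remaining = 139.7104 mL ÷ 4.612315 mL/hr = 30.29072 hr

30.3 hours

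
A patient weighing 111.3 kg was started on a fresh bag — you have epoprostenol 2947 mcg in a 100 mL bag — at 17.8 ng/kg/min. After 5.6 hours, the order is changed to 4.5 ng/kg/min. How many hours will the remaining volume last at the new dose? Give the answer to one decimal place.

75.9 hours

Initial rate:
Dose = 17.8 ng/kg/min × 111.3 kg = 1981.14 ng/min
1981.14 ng/min × 60 min/hr = 118868.4 ng/hr
Concentration = 2947 mcg ÷ 100 mL = 29.47 mcg/mL = 29470 ng/mL
Rate = 118868.4 ng/hr ÷ 29470 ng/mL = 4.033539 mL/hr
Volume infused so far = 4.033539 mL/hr × 5.6 hr = 22.58782 mL
Volume remaining = 100 − 22.58782 = 77.41218 mL
New rate:
Dose = 4.5 ng/kg/min × 111.3 kg = 500.85 ng/min
500.85 ng/min × 60 min/hr = 30051 ng/hr
Rate = 30051 ng/hr ÷ 29470 ng/mL = 1.019715 mL/hr
Time remaining = 77.41218 mL ÷ 1.019715 mL/hr = 75.91551 hr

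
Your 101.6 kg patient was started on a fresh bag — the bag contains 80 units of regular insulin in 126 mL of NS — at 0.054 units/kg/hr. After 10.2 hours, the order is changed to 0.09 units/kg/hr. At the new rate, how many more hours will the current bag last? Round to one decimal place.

2.6 hours

Initial rate:
Dose = 0.054 units/kg/hr × 101.6 kg = 5.4864 units/hr
Concentration = 80 units ÷ 126 mL = 0.6349206 units/mL
Rate = 5.4864 units/hr ÷ 0.6349206 units/mL = 8.64108 mL/hr
Volume infused so far = 8.64108 mL/hr × 10.2 hr = 88.13902 mL
Volume remaining = 126 − 88.13902 = 37.86098 mL
New rate:
Dose = 0.09 units/kg/hr × 101.6 kg = 9.144 units/hr
Rate = 9.144 units/hr ÷ 0.6349206 units/mL = 14.4018 mL/hr
Time remaining = 37.86098 mL ÷ 14.4018 mL/hr = 2.628906 hr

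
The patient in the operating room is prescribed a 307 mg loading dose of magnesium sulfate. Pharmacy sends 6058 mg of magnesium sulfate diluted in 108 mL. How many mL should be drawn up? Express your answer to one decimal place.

Concentration = 6058 mg ÷ 108 mL = 56.09259 mg/mL
Volume = 307 mg ÷ 56.09259 mg/mL = 5.473093 mL

5.5 mL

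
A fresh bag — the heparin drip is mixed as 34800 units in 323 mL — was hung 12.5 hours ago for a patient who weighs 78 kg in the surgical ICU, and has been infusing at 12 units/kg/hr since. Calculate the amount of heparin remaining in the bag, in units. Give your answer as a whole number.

23100 units

Dose = 12 units/kg/hr × 78 kg = 936 units/hr
Concentration = 34800 units ÷ 323 mL = 107.7399 units/mL
Rate = 936 units/hr ÷ 107.7399 units/mL = 8.687586 mL/hr
Volume infused = 8.687586 mL/hr × 12.5 hr = 108.5948 mL
Volume remaining = 323 − 108.5948 = 214.4052 mL
Drug remaining = 214.4052 mL × 107.7399 units/mL = 23100 units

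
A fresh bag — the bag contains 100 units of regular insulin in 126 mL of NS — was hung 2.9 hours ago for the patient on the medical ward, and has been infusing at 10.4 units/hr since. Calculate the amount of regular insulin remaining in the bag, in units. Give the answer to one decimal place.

Concentration = 100 units ÷ 126 mL = 0.7936508 units/mL
Rate = 10.4 units/hr ÷ 0.7936508 units/mL = 13.104 mL/hr
Volume infused = 13.104 mL/hr × 2.9 hr = 38.0016 mL
Volume remaining = 126 − 38.0016 = 87.9984 mL
Drug remaining = 87.9984 mL × 0.7936508 units/mL = 69.84 units

69.8 units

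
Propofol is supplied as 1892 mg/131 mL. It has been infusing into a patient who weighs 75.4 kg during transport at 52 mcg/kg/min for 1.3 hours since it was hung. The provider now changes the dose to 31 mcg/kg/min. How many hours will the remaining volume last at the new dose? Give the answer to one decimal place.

11.3 hours

Initial rate:
Dose = 52 mcg/kg/min × 75.4 kg = 3920.8 mcg/min
3920.8 mcg/min × 60 min/hr = 235248 mcg/hr
Concentration = 1892 mg ÷ 131 mL = 14.44275 mg/mL = 14442.75 mcg/mL
Rate = 235248 mcg/hr ÷ 14442.75 mcg/mL = 16.28831 mL/hr
Volume infused so far = 16.28831 mL/hr × 1.3 hr = 21.17481 mL
Volume remaining = 131 − 21.17481 = 109.8252 mL
New rate:
Dose = 31 mcg/kg/min × 75.4 kg = 2337.4 mcg/min
2337.4 mcg/min × 60 min/hr = 140244 mcg/hr
Rate = 140244 mcg/hr ÷ 14442.75 mcg/mL = 9.71034 mL/hr
Time remaining = 109.8252 mL ÷ 9.71034 mL/hr = 11.31013 hr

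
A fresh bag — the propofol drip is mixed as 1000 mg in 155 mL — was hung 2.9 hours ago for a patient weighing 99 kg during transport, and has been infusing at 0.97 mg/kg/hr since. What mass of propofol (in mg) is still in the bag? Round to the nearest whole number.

722 mg

Dose = 0.97 mg/kg/hr × 99 kg = 96.03 mg/hr
Concentration = 1000 mg ÷ 155 mL = 6.451613 mg/mL
Rate = 96.03 mg/hr ÷ 6.451613 mg/mL = 14.88465 mL/hr
Volume infused = 14.88465 mL/hr × 2.9 hr = 43.16548 mL
Volume remaining = 155 − 43.16548 = 111.8345 mL
Drug remaining = 111.8345 mL × 6.451613 mg/mL = 721.513 mg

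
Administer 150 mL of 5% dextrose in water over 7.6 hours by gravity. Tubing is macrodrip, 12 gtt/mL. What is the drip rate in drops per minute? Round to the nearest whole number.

4 gtt/min

150 mL ÷ (7.6 hr × 60 = 456 min) = 0.3289474 mL/min
0.3289474 mL/min × 12 gtt/mL = 3.947368 gtt/min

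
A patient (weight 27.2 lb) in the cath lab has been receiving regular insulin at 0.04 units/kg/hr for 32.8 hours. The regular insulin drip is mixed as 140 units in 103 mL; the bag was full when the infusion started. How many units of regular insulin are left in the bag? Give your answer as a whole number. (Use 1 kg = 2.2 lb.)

Weight = 27.2 lb ÷ 2.2 lb/kg = 12.36364 kg
Dose = 0.04 units/kg/hr × 12.36364 kg = 0.4945455 units/hr
Concentration = 140 units ÷ 103 mL = 1.359223 units/mL
Rate = 0.4945455 units/hr ÷ 1.359223 units/mL = 0.3638442 mL/hr
Volume infused = 0.3638442 mL/hr × 32.8 hr = 11.93409 mL
Volume remaining = 103 − 11.93409 = 91.06591 mL
Drug remaining = 91.06591 mL × 1.359223 units/mL = 123.7789 units

124 units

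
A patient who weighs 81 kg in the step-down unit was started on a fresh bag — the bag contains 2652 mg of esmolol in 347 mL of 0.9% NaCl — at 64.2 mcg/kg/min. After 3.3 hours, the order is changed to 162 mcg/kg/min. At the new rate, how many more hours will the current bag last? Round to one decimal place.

Initial rate:
Dose = 64.2 mcg/kg/min × 81 kg = 5200.2 mcg/min
5200.2 mcg/min × 60 min/hr = 312012 mcg/hr
Concentration = 2652 mg ÷ 347 mL = 7.642651 mg/mL = 7642.651 mcg/mL
Rate = 312012 mcg/hr ÷ 7642.651 mcg/mL = 40.8251 mL/hr
Volume infused so far = 40.8251 mL/hr × 3.3 hr = 134.7228 mL
Volume remaining = 347 − 134.7228 = 212.2772 mL
New rate:
Dose = 162 mcg/kg/min × 81 kg = 13122 mcg/min
13122 mcg/min × 60 min/hr = 787320 mcg/hr
Rate = 787320 mcg/hr ÷ 7642.651 mcg/mL = 103.0166 mL/hr
Time remaining = 212.2772 mL ÷ 103.0166 mL/hr = 2.060611 hr

2.1 hours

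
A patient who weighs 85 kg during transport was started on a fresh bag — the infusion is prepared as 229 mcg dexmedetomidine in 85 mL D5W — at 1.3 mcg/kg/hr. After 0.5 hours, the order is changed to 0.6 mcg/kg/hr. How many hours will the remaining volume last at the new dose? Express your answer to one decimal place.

3.4 hours

Initial rate:
Dose = 1.3 mcg/kg/hr × 85 kg = 110.5 mcg/hr
Concentration = 229 mcg ÷ 85 mL = 2.694118 mcg/mL
Rate = 110.5 mcg/hr ÷ 2.694118 mcg/mL = 41.01528 mL/hr
Volume infused so far = 41.01528 mL/hr × 0.5 hr = 20.50764 mL
Volume remaining = 85 − 20.50764 = 64.49236 mL
New rate:
Dose = 0.6 mcg/kg/hr × 85 kg = 51 mcg/hr
Rate = 51 mcg/hr ÷ 2.694118 mcg/mL = 18.93013 mL/hr
Time remaining = 64.49236 mL ÷ 18.93013 mL/hr = 3.406863 hr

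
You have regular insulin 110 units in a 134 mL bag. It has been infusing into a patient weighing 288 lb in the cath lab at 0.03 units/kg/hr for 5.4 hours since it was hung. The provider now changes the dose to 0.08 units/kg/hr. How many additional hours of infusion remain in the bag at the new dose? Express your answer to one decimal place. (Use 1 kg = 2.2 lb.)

8.5 hours

Initial rate:
Weight = 288 lb ÷ 2.2 lb/kg = 130.9091 kg
Dose = 0.03 units/kg/hr × 130.9091 kg = 3.927273 units/hr
Concentration = 110 units ÷ 134 mL = 0.8208955 units/mL
Rate = 3.927273 units/hr ÷ 0.8208955 units/mL = 4.784132 mL/hr
Volume infused so far = 4.784132 mL/hr × 5.4 hr = 25.83431 mL
Volume remaining = 134 − 25.83431 = 108.1657 mL
New rate:
Dose = 0.08 units/kg/hr × 130.9091 kg = 10.47273 units/hr
Rate = 10.47273 units/hr ÷ 0.8208955 units/mL = 12.75769 mL/hr
Time remaining = 108.1657 mL ÷ 12.75769 mL/hr = 8.478472 hr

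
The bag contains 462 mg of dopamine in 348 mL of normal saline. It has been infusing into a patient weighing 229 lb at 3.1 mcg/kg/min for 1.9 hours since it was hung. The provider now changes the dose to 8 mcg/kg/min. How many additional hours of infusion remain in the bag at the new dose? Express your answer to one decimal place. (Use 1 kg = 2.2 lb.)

8.5 hours

Initial rate:
Weight = 229 lb ÷ 2.2 lb/kg = 104.0909 kg
Dose = 3.1 mcg/kg/min × 104.0909 kg = 322.6818 mcg/min
322.6818 mcg/min × 60 min/hr = 19360.91 mcg/hr
Concentration = 462 mg ÷ 348 mL = 1.327586 mg/mL = 1327.586 mcg/mL
Rate = 19360.91 mcg/hr ÷ 1327.586 mcg/mL = 14.58354 mL/hr
Volume infused so far = 14.58354 mL/hr × 1.9 hr = 27.70873 mL
Volume remaining = 348 − 27.70873 = 320.2913 mL
New rate:
Dose = 8 mcg/kg/min × 104.0909 kg = 832.7273 mcg/min
832.7273 mcg/min × 60 min/hr = 49963.64 mcg/hr
Rate = 49963.64 mcg/hr ÷ 1327.586 mcg/mL = 37.63495 mL/hr
Time remaining = 320.2913 mL ÷ 37.63495 mL/hr = 8.510475 hr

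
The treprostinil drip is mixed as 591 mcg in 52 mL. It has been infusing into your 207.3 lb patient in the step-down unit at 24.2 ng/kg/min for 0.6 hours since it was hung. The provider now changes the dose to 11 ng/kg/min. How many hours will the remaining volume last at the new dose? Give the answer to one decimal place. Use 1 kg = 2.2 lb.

Initial rate:
Weight = 207.3 lb ÷ 2.2 lb/kg = 94.22727 kg
Dose = 24.2 ng/kg/min × 94.22727 kg = 2280.3 ng/min
2280.3 ng/min × 60 min/hr = 136818 ng/hr
Concentration = 591 mcg ÷ 52 mL = 11.36538 mcg/mL = 11365.38 ng/mL
Rate = 136818 ng/hr ÷ 11365.38 ng/mL = 12.03813 mL/hr
Volume infused so far = 12.03813 mL/hr × 0.6 hr = 7.222879 mL
Volume remaining = 52 − 7.222879 = 44.77712 mL
New rate:
Dose = 11 ng/kg/min × 94.22727 kg = 1036.5 ng/min
1036.5 ng/min × 60 min/hr = 62190 ng/hr
Rate = 62190 ng/hr ÷ 11365.38 ng/mL = 5.471878 mL/hr
Time remaining = 44.77712 mL ÷ 5.471878 mL/hr = 8.183136 hr

8.2 hours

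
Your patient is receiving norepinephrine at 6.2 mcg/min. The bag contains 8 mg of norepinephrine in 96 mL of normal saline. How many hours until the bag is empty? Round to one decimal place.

21.5 hours

6.2 mcg/min × 60 min/hr = 372 mcg/hr
Concentration = 8 mg ÷ 96 mL = 0.08333333 mg/mL = 83.33333 mcg/mL
Rate = 372 mcg/hr ÷ 83.33333 mcg/mL = 4.464 mL/hr
Duration = 96 mL ÷ 4.464 mL/hr = 21.50538 hr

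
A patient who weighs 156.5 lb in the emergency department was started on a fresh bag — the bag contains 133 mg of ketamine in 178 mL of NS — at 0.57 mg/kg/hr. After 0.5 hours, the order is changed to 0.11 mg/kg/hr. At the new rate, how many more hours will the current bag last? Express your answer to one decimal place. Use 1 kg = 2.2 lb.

14.4 hours

Initial rate:
Weight = 156.5 lb ÷ 2.2 lb/kg = 71.13636 kg
Dose = 0.57 mg/kg/hr × 71.13636 kg = 40.54773 mg/hr
Concentration = 133 mg ÷ 178 mL = 0.747191 mg/mL
Rate = 40.54773 mg/hr ÷ 0.747191 mg/mL = 54.26688 mL/hr
Volume infused so far = 54.26688 mL/hr × 0.5 hr = 27.13344 mL
Volume remaining = 178 − 27.13344 = 150.8666 mL
New rate:
Dose = 0.11 mg/kg/hr × 71.13636 kg = 7.825 mg/hr
Rate = 7.825 mg/hr ÷ 0.747191 mg/mL = 10.47256 mL/hr
Time remaining = 150.8666 mL ÷ 10.47256 mL/hr = 14.4059 hr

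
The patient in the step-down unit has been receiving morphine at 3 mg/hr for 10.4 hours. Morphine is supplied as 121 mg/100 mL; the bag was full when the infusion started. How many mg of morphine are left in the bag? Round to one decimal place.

89.8 mg

Concentration = 121 mg ÷ 100 mL = 1.21 mg/mL
Rate = 3 mg/hr ÷ 1.21 mg/mL = 2.479339 mL/hr
Volume infused = 2.479339 mL/hr × 10.4 hr = 25.78512 mL
Volume remaining = 100 − 25.78512 = 74.21488 mL
Drug remaining = 74.21488 mL × 1.21 mg/mL = 89.8 mg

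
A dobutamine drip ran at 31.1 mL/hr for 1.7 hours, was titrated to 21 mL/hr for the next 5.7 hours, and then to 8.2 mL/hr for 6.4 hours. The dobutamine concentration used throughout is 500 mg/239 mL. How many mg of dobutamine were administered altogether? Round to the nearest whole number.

471 mg

Concentration = 500 mg ÷ 239 mL = 2.09205 mg/mL
Stage 1: 31.1 mL/hr × 1.7 hr = 52.87 mL → 52.87 mL × 2.09205 mg/mL = 110.6067 mg
Stage 2: 21 mL/hr × 5.7 hr = 119.7 mL → 119.7 mL × 2.09205 mg/mL = 250.4184 mg
Stage 3: 8.2 mL/hr × 6.4 hr = 52.48 mL → 52.48 mL × 2.09205 mg/mL = 109.7908 mg
Total = 110.6067 + 250.4184 + 109.7908 = 470.8159 mg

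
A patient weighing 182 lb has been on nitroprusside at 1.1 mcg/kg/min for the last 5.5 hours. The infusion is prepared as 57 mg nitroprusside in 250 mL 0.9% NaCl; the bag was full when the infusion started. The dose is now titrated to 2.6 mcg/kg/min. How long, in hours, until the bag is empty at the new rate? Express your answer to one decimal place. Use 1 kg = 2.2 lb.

Initial rate:
Weight = 182 lb ÷ 2.2 lb/kg = 82.72727 kg
Dose = 1.1 mcg/kg/min × 82.72727 kg = 91 mcg/min
91 mcg/min × 60 min/hr = 5460 mcg/hr
Concentration = 57 mg ÷ 250 mL = 0.228 mg/mL = 228 mcg/mL
Rate = 5460 mcg/hr ÷ 228 mcg/mL = 23.94737 mL/hr
Volume infused so far = 23.94737 mL/hr × 5.5 hr = 131.7105 mL
Volume remaining = 250 − 131.7105 = 118.2895 mL
New rate:
Dose = 2.6 mcg/kg/min × 82.72727 kg = 215.0909 mcg/min
215.0909 mcg/min × 60 min/hr = 12905.45 mcg/hr
Rate = 12905.45 mcg/hr ÷ 228 mcg/mL = 56.60287 mL/hr
Time remaining = 118.2895 mL ÷ 56.60287 mL/hr = 2.089814 hr

2.1 hours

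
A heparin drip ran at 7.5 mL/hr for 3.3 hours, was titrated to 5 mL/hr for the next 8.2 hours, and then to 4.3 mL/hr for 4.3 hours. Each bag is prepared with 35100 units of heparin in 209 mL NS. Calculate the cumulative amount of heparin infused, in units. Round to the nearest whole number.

Concentration = 35100 units ÷ 209 mL = 167.9426 units/mL
Stage 1: 7.5 mL/hr × 3.3 hr = 24.75 mL → 24.75 mL × 167.9426 units/mL = 4156.579 units
Stage 2: 5 mL/hr × 8.2 hr = 41 mL → 41 mL × 167.9426 units/mL = 6885.646 units
Stage 3: 4.3 mL/hr × 4.3 hr = 18.49 mL → 18.49 mL × 167.9426 units/mL = 3105.258 units
Total = 4156.579 + 6885.646 + 3105.258 = 14147.48 units

14147 units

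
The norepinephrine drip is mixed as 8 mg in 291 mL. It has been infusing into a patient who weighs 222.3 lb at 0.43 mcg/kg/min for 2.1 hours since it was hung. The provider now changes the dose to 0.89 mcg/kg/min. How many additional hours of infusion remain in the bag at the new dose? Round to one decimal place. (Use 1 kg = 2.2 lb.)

Initial rate:
Weight = 222.3 lb ÷ 2.2 lb/kg = 101.0455 kg
Dose = 0.43 mcg/kg/min × 101.0455 kg = 43.44955 mcg/min
43.44955 mcg/min × 60 min/hr = 2606.973 mcg/hr
Concentration = 8 mg ÷ 291 mL = 0.02749141 mg/mL = 27.49141 mcg/mL
Rate = 2606.973 mcg/hr ÷ 27.49141 mcg/mL = 94.82863 mL/hr
Volume infused so far = 94.82863 mL/hr × 2.1 hr = 199.1401 mL
Volume remaining = 291 − 199.1401 = 91.85987 mL
New rate:
Dose = 0.89 mcg/kg/min × 101.0455 kg = 89.93045 mcg/min
89.93045 mcg/min × 60 min/hr = 5395.827 mcg/hr
Rate = 5395.827 mcg/hr ÷ 27.49141 mcg/mL = 196.2732 mL/hr
Time remaining = 91.85987 mL ÷ 196.2732 mL/hr = 0.4680204 hr

0.5 hours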